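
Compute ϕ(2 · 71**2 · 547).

2713620

φ(5514854) = 5514854 · (1 − 1/2) · (1 − 1/71) · (1 − 1/547)
       = 5514854 · 38220/77674 = 2713620.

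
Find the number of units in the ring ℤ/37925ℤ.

First factor: 37925 = 5**2 · 37 · 41.
φ(5^2) = 5^2 − 5^1 = 25 − 5 = 20.
φ(37) = 37 − 1 = 36.
φ(41) = 41 − 1 = 40.
Since φ is multiplicative, φ(37925) = 20 · 36 · 40 = 28800.

28800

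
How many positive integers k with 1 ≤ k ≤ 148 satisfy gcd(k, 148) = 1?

72

148 = 2^2 × 37.
φ(2^2) = 2^1·(2−1) = 2·1 = 2.
φ(37) = 37 − 1 = 36.
Multiply: 2 · 36 = 72.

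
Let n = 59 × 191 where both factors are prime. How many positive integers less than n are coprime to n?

11020

φ(59) = 59 − 1 = 58.
φ(191) = 191 − 1 = 190.
Multiply: 58 · 190 = 11020.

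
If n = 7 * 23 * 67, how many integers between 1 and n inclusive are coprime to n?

φ(10787) = 10787 · (1 − 1/7) · (1 − 1/23) · (1 − 1/67)
       = 10787 · 8712/10787 = 8712.

8712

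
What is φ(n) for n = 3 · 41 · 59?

φ(3) = 3 − 1 = 2.
φ(41) = 41 − 1 = 40.
φ(59) = 59 − 1 = 58.
φ(7257) = 2 × 40 × 58 = 4640.

4640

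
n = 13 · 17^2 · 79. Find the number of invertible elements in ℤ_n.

254592

φ(13) = 13 − 1 = 12.
φ(17^2) = 17^1·(17−1) = 17·16 = 272.
φ(79) = 79 − 1 = 78.
φ(296803) = 12 × 272 × 78 = 254592.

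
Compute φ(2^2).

φ(4) = 4 · (1 − 1/2)
       = 4 · 1/2 = 2.

2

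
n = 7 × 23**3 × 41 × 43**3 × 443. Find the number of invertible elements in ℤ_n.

φ(7) = 7 − 1 = 6.
φ(23^3) = 23^2·(23−1) = 529·22 = 11638.
φ(41) = 41 − 1 = 40.
φ(43^3) = 43^3 − 43^2 = 79507 − 1849 = 77658.
φ(443) = 443 − 1 = 442.
Multiply: 6 · 11638 · 40 · 77658 · 442 = 95873385928320.

95873385928320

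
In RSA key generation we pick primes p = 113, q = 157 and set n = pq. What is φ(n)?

φ(pq) = (p−1)(q−1) = 112 · 156 = 17472.

17472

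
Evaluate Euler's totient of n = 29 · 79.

φ(2291) = 2291 · (1 − 1/29) · (1 − 1/79)
       = 2291 · 2184/2291 = 2184.

2184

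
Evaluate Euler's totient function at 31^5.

27705630

φ(31^5) = 31^5 − 31^4 = 28629151 − 923521 = 27705630.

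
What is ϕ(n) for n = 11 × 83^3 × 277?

φ(1742234989) = 1742234989 · (1 − 1/11) · (1 − 1/83) · (1 − 1/277)
       = 1742234989 · 226320/252901 = 1559118480.

1559118480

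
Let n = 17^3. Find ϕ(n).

4624

φ(17^3) = 17^2·(17−1) = 289·16 = 4624.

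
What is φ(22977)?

14256

Prime factorization: 22977 = 3^3 * 23 * 37.
φ(3^3) = 3^3 − 3^2 = 27 − 9 = 18.
φ(23) = 23 − 1 = 22.
φ(37) = 37 − 1 = 36.
φ(22977) = 18 × 22 × 36 = 14256.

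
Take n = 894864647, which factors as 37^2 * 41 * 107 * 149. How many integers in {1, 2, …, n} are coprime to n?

φ(894864647) = 894864647 · (1 − 1/37) · (1 − 1/41) · (1 − 1/107) · (1 − 1/149)
       = 894864647 · 22590720/24185531 = 835856640.

835856640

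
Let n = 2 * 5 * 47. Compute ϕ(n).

φ(2) = 2 − 1 = 1.
φ(5) = 5 − 1 = 4.
φ(47) = 47 − 1 = 46.
Multiply: 1 · 4 · 46 = 184.

184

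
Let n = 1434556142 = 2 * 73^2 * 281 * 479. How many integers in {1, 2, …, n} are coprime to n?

703463040

φ(1434556142) = 1434556142 · (1 − 1/2) · (1 − 1/73) · (1 − 1/281) · (1 − 1/479)
       = 1434556142 · 9636480/19651454 = 703463040.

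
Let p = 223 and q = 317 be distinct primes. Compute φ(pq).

For distinct primes, φ(pq) = (p−1)(q−1) = 222 × 316 = 70152.

70152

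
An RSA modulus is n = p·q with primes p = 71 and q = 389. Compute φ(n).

For distinct primes, φ(pq) = (p−1)(q−1) = 70 × 388 = 27160.

27160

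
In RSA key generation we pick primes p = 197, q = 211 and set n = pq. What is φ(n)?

41160

φ(197) = 197 − 1 = 196.
φ(211) = 211 − 1 = 210.
φ(41567) = 196 × 210 = 41160.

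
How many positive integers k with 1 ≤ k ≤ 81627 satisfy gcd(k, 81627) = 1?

41184

Prime factorization: 81627 = 3 × 7 × 13**2 × 23.
φ(81627) = 81627 · (1 − 1/3) · (1 − 1/7) · (1 − 1/13) · (1 − 1/23)
       = 81627 · 3168/6279 = 41184.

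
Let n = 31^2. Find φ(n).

φ(31^2) = 31^1·(31−1) = 31·30 = 930.

930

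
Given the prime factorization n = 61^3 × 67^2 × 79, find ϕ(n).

77005946160

φ(61^3) = 61^3 − 61^2 = 226981 − 3721 = 223260.
φ(67^2) = 67^1·(67−1) = 67·66 = 4422.
φ(79) = 79 − 1 = 78.
Multiply: 223260 · 4422 · 78 = 77005946160.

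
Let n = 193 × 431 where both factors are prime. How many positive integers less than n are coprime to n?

82560

φ(n) = (p − 1)(q − 1) = (193−1)(431−1) = 192·430 = 82560.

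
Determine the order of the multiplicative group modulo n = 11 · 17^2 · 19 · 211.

10281600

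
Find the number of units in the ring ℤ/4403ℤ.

Prime factorization: 4403 = 7 * 17 * 37.
φ(7) = 7 − 1 = 6.
φ(17) = 17 − 1 = 16.
φ(37) = 37 − 1 = 36.
Multiply: 6 · 16 · 36 = 3456.

3456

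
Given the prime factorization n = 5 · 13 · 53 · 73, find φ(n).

179712

φ(251485) = 251485 · (1 − 1/5) · (1 − 1/13) · (1 − 1/53) · (1 − 1/73)
       = 251485 · 179712/251485 = 179712.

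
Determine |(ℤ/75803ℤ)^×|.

75803 = 7^3 · 13 · 17.
φ(75803) = 75803 · (1 − 1/7) · (1 − 1/13) · (1 − 1/17)
       = 75803 · 1152/1547 = 56448.

56448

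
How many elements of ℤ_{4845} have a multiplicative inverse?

Prime factorization: 4845 = 3 * 5 * 17 * 19.
φ(4845) = 4845 · (1 − 1/3) · (1 − 1/5) · (1 − 1/17) · (1 − 1/19)
       = 4845 · 2304/4845 = 2304.

2304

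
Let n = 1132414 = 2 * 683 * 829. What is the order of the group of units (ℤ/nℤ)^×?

564696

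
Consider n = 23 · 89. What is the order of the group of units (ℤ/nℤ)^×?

φ(2047) = 2047 · (1 − 1/23) · (1 − 1/89)
       = 2047 · 1936/2047 = 1936.

1936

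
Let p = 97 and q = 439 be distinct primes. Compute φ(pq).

42048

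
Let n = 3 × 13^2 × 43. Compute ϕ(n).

φ(21801) = 21801 · (1 − 1/3) · (1 − 1/13) · (1 − 1/43)
       = 21801 · 1008/1677 = 13104.

13104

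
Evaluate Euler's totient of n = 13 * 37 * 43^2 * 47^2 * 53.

87712305408

φ(13) = 13 − 1 = 12.
φ(37) = 37 − 1 = 36.
φ(43^2) = 43^1·(43−1) = 43·42 = 1806.
φ(47^2) = 47^2 − 47^1 = 2209 − 47 = 2162.
φ(53) = 53 − 1 = 52.
φ(104124654413) = 12 × 36 × 1806 × 2162 × 52 = 87712305408.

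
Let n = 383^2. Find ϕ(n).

146306

φ(383^2) = 383^1·(383−1) = 383·382 = 146306.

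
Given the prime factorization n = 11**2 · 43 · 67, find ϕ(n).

φ(348601) = 348601 · (1 − 1/11) · (1 − 1/43) · (1 − 1/67)
       = 348601 · 27720/31691 = 304920.

304920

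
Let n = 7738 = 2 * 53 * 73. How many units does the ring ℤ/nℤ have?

φ(7738) = 7738 · (1 − 1/2) · (1 − 1/53) · (1 − 1/73)
       = 7738 · 3744/7738 = 3744.

3744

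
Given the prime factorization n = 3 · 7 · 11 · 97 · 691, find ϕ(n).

7948800

φ(3) = 3 − 1 = 2.
φ(7) = 7 − 1 = 6.
φ(11) = 11 − 1 = 10.
φ(97) = 97 − 1 = 96.
φ(691) = 691 − 1 = 690.
Since φ is multiplicative, φ(15483237) = 2 · 6 · 10 · 96 · 690 = 7948800.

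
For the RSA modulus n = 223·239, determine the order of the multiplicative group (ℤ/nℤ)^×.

φ(53297) = 53297 · (1 − 1/223) · (1 − 1/239)
       = 53297 · 52836/53297 = 52836.

52836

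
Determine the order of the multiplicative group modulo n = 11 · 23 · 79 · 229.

φ(11) = 11 − 1 = 10.
φ(23) = 23 − 1 = 22.
φ(79) = 79 − 1 = 78.
φ(229) = 229 − 1 = 228.
φ(4577023) = 10 × 22 × 78 × 228 = 3912480.

3912480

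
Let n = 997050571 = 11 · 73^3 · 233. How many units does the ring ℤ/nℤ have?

890156160

φ(997050571) = 997050571 · (1 − 1/11) · (1 − 1/73) · (1 − 1/233)
       = 997050571 · 167040/187099 = 890156160.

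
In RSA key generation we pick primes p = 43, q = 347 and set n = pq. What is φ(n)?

14532

For distinct primes, φ(pq) = (p−1)(q−1) = 42 × 346 = 14532.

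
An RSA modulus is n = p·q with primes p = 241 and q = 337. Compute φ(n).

φ(241) = 241 − 1 = 240.
φ(337) = 337 − 1 = 336.
Since φ is multiplicative, φ(81217) = 240 · 336 = 80640.

80640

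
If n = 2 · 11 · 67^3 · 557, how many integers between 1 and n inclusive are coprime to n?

1647283440

φ(2) = 2 − 1 = 1.
φ(11) = 11 − 1 = 10.
φ(67^3) = 67^3 − 67^2 = 300763 − 4489 = 296274.
φ(557) = 557 − 1 = 556.
φ(3685549802) = 1 × 10 × 296274 × 556 = 1647283440.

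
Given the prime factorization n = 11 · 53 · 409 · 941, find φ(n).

199430400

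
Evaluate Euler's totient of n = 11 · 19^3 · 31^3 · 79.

φ(11) = 11 − 1 = 10.
φ(19^3) = 19^2·(19−1) = 361·18 = 6498.
φ(31^3) = 31^2·(31−1) = 961·30 = 28830.
φ(79) = 79 − 1 = 78.
Since φ is multiplicative, φ(177568391561) = 10 · 6498 · 28830 · 78 = 146123125200.

146123125200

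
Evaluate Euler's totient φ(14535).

6912

Factor 14535: 14535 = 3^2 * 5 * 17 * 19.
φ(3^2) = 3^2 − 3^1 = 9 − 3 = 6.
φ(5) = 5 − 1 = 4.
φ(17) = 17 − 1 = 16.
φ(19) = 19 − 1 = 18.
Since φ is multiplicative, φ(14535) = 6 · 4 · 16 · 18 = 6912.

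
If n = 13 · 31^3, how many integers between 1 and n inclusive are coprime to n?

345960

φ(387283) = 387283 · (1 − 1/13) · (1 − 1/31)
       = 387283 · 360/403 = 345960.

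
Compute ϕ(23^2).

506

φ(23^2) = 23^2 − 23^1 = 529 − 23 = 506.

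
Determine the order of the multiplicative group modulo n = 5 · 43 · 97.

φ(5) = 5 − 1 = 4.
φ(43) = 43 − 1 = 42.
φ(97) = 97 − 1 = 96.
φ(20855) = 4 × 42 × 96 = 16128.

16128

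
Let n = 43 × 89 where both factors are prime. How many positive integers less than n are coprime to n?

3696

φ(3827) = 3827 · (1 − 1/43) · (1 − 1/89)
       = 3827 · 3696/3827 = 3696.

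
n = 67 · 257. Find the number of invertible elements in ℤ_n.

16896

φ(17219) = 17219 · (1 − 1/67) · (1 − 1/257)
       = 17219 · 16896/17219 = 16896.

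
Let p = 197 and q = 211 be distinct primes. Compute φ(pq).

41160

φ(n) = (p − 1)(q − 1) = (197−1)(211−1) = 196·210 = 41160.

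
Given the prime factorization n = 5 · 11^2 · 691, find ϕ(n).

φ(5) = 5 − 1 = 4.
φ(11^2) = 11^1·(11−1) = 11·10 = 110.
φ(691) = 691 − 1 = 690.
φ(418055) = 4 × 110 × 690 = 303600.

303600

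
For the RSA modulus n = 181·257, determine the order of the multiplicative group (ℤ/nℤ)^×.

46080

φ(n) = (p − 1)(q − 1) = (181−1)(257−1) = 180·256 = 46080.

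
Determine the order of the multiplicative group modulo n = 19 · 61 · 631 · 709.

481723200

φ(518512261) = 518512261 · (1 − 1/19) · (1 − 1/61) · (1 − 1/631) · (1 − 1/709)
       = 518512261 · 481723200/518512261 = 481723200.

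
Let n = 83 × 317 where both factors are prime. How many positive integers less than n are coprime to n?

25912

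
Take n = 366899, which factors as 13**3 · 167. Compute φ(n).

336648

φ(13^3) = 13^3 − 13^2 = 2197 − 169 = 2028.
φ(167) = 167 − 1 = 166.
φ(366899) = 2028 × 166 = 336648.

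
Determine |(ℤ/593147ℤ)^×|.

506880

First factor: 593147 = 17 * 23 * 37 * 41.
φ(17) = 17 − 1 = 16.
φ(23) = 23 − 1 = 22.
φ(37) = 37 − 1 = 36.
φ(41) = 41 − 1 = 40.
Multiply: 16 · 22 · 36 · 40 = 506880.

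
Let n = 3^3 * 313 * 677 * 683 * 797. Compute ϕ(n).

2060967946752

φ(3^3) = 3^3 − 3^2 = 27 − 9 = 18.
φ(313) = 313 − 1 = 312.
φ(677) = 677 − 1 = 676.
φ(683) = 683 − 1 = 682.
φ(797) = 797 − 1 = 796.
φ(3114410073777) = 18 × 312 × 676 × 682 × 796 = 2060967946752.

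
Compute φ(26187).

Factor 26187: 26187 = 3 * 7 * 29 * 43.
φ(3) = 3 − 1 = 2.
φ(7) = 7 − 1 = 6.
φ(29) = 29 − 1 = 28.
φ(43) = 43 − 1 = 42.
Since φ is multiplicative, φ(26187) = 2 · 6 · 28 · 42 = 14112.

14112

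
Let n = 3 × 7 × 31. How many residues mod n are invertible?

φ(651) = 651 · (1 − 1/3) · (1 − 1/7) · (1 − 1/31)
       = 651 · 360/651 = 360.

360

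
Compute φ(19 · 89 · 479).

φ(809989) = 809989 · (1 − 1/19) · (1 − 1/89) · (1 − 1/479)
       = 809989 · 757152/809989 = 757152.

757152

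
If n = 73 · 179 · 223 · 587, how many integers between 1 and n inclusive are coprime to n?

1667259072

φ(1710483367) = 1710483367 · (1 − 1/73) · (1 − 1/179) · (1 − 1/223) · (1 − 1/587)
       = 1710483367 · 1667259072/1710483367 = 1667259072.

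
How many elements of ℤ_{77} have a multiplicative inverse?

77 = 7 × 11.
φ(7) = 7 − 1 = 6.
φ(11) = 11 − 1 = 10.
φ(77) = 6 × 10 = 60.

60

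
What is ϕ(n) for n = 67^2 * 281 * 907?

1121772960

φ(67^2) = 67^2 − 67^1 = 4489 − 67 = 4422.
φ(281) = 281 − 1 = 280.
φ(907) = 907 − 1 = 906.
Since φ is multiplicative, φ(1144097963) = 4422 · 280 · 906 = 1121772960.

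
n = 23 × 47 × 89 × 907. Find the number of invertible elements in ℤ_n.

φ(87261563) = 87261563 · (1 − 1/23) · (1 − 1/47) · (1 − 1/89) · (1 − 1/907)
       = 87261563 · 80684736/87261563 = 80684736.

80684736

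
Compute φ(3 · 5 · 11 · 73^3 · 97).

2946723840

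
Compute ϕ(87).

56

Factor 87: 87 = 3 · 29.
φ(3) = 3 − 1 = 2.
φ(29) = 29 − 1 = 28.
Since φ is multiplicative, φ(87) = 2 · 28 = 56.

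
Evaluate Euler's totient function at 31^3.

28830

φ(29791) = 29791 · (1 − 1/31)
       = 29791 · 30/31 = 28830.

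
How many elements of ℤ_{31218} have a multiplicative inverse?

Prime factorization: 31218 = 2 · 3 · 11^2 · 43.
φ(2) = 2 − 1 = 1.
φ(3) = 3 − 1 = 2.
φ(11^2) = 11^2 − 11^1 = 121 − 11 = 110.
φ(43) = 43 − 1 = 42.
Multiply: 1 · 2 · 110 · 42 = 9240.

9240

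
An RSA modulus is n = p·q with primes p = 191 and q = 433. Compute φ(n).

φ(pq) = (p−1)(q−1) = 190 · 432 = 82080.

82080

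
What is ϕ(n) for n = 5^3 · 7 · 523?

313200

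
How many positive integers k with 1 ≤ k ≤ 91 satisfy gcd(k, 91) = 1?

91 = 7 · 13.
φ(91) = 91 · (1 − 1/7) · (1 − 1/13)
       = 91 · 72/91 = 72.

72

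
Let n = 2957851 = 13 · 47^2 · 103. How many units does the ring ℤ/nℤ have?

2646288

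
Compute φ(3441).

2160

3441 = 3 · 31 · 37.
φ(3441) = 3441 · (1 − 1/3) · (1 − 1/31) · (1 − 1/37)
       = 3441 · 2160/3441 = 2160.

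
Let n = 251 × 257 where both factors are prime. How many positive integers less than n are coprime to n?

φ(n) = (p − 1)(q − 1) = (251−1)(257−1) = 250·256 = 64000.

64000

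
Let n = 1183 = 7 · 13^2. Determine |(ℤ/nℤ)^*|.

φ(1183) = 1183 · (1 − 1/7) · (1 − 1/13)
       = 1183 · 72/91 = 936.

936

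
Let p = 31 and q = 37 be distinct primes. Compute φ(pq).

1080

φ(pq) = (p−1)(q−1) = 30 · 36 = 1080.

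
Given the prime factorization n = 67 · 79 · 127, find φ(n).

φ(672211) = 672211 · (1 − 1/67) · (1 − 1/79) · (1 − 1/127)
       = 672211 · 648648/672211 = 648648.

648648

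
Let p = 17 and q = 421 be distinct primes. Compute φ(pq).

φ(7157) = 7157 · (1 − 1/17) · (1 − 1/421)
       = 7157 · 6720/7157 = 6720.

6720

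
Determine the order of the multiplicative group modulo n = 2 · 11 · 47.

φ(1034) = 1034 · (1 − 1/2) · (1 − 1/11) · (1 − 1/47)
       = 1034 · 460/1034 = 460.

460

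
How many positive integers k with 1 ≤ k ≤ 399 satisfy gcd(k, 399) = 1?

Prime factorization: 399 = 3 · 7 · 19.
φ(3) = 3 − 1 = 2.
φ(7) = 7 − 1 = 6.
φ(19) = 19 − 1 = 18.
Since φ is multiplicative, φ(399) = 2 · 6 · 18 = 216.

216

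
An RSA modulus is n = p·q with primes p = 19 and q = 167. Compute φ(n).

φ(19) = 19 − 1 = 18.
φ(167) = 167 − 1 = 166.
Since φ is multiplicative, φ(3173) = 18 · 166 = 2988.

2988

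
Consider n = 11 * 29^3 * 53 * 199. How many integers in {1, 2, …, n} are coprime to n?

2424502080

φ(11) = 11 − 1 = 10.
φ(29^3) = 29^3 − 29^2 = 24389 − 841 = 23548.
φ(53) = 53 − 1 = 52.
φ(199) = 199 − 1 = 198.
φ(2829538613) = 10 × 23548 × 52 × 198 = 2424502080.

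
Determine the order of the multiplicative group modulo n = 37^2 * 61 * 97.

7672320

φ(37^2) = 37^2 − 37^1 = 1369 − 37 = 1332.
φ(61) = 61 − 1 = 60.
φ(97) = 97 − 1 = 96.
Multiply: 1332 · 60 · 96 = 7672320.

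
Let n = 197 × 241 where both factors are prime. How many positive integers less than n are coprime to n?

φ(197) = 197 − 1 = 196.
φ(241) = 241 − 1 = 240.
Since φ is multiplicative, φ(47477) = 196 · 240 = 47040.

47040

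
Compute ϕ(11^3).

1210

φ(11^3) = 11^3 − 11^2 = 1331 − 121 = 1210.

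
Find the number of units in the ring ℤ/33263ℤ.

30240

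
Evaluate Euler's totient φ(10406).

4620

Prime factorization: 10406 = 2 · 11^2 · 43.
φ(2) = 2 − 1 = 1.
φ(11^2) = 11^2 − 11^1 = 121 − 11 = 110.
φ(43) = 43 − 1 = 42.
φ(10406) = 1 × 110 × 42 = 4620.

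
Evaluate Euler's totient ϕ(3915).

Factor 3915: 3915 = 3^3 · 5 · 29.
φ(3915) = 3915 · (1 − 1/3) · (1 − 1/5) · (1 − 1/29)
       = 3915 · 224/435 = 2016.

2016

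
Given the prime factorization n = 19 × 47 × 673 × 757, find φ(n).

420650496

φ(19) = 19 − 1 = 18.
φ(47) = 47 − 1 = 46.
φ(673) = 673 − 1 = 672.
φ(757) = 757 − 1 = 756.
φ(454948673) = 18 × 46 × 672 × 756 = 420650496.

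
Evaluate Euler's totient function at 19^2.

φ(19^2) = 19^2 − 19^1 = 361 − 19 = 342.

342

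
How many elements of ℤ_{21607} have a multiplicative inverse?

19200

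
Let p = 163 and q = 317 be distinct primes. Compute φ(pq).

51192

φ(163) = 163 − 1 = 162.
φ(317) = 317 − 1 = 316.
Since φ is multiplicative, φ(51671) = 162 · 316 = 51192.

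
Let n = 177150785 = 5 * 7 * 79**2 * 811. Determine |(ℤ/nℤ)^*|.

φ(177150785) = 177150785 · (1 − 1/5) · (1 − 1/7) · (1 − 1/79) · (1 − 1/811)
       = 177150785 · 1516320/2242415 = 119789280.

119789280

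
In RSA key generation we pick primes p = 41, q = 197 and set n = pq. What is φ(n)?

7840

φ(8077) = 8077 · (1 − 1/41) · (1 − 1/197)
       = 8077 · 7840/8077 = 7840.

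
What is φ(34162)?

15120

Prime factorization: 34162 = 2 * 19 * 29 * 31.
φ(34162) = 34162 · (1 − 1/2) · (1 − 1/19) · (1 − 1/29) · (1 − 1/31)
       = 34162 · 15120/34162 = 15120.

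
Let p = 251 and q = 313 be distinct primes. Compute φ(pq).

φ(n) = (p − 1)(q − 1) = (251−1)(313−1) = 250·312 = 78000.

78000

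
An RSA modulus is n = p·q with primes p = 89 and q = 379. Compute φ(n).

33264

φ(pq) = (p−1)(q−1) = 88 · 378 = 33264.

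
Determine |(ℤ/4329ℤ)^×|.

2592

Prime factorization: 4329 = 3^2 * 13 * 37.
φ(3^2) = 3^2 − 3^1 = 9 − 3 = 6.
φ(13) = 13 − 1 = 12.
φ(37) = 37 − 1 = 36.
Multiply: 6 · 12 · 36 = 2592.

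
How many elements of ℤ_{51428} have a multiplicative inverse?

22176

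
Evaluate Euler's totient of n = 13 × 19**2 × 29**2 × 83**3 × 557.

1046666224929024

φ(13) = 13 − 1 = 12.
φ(19^2) = 19^1·(19−1) = 19·18 = 342.
φ(29^2) = 29^1·(29−1) = 29·28 = 812.
φ(83^3) = 83^2·(83−1) = 6889·82 = 564898.
φ(557) = 557 − 1 = 556.
φ(1257002155210867) = 12 × 342 × 812 × 564898 × 556 = 1046666224929024.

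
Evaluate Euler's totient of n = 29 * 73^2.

φ(154541) = 154541 · (1 − 1/29) · (1 − 1/73)
       = 154541 · 2016/2117 = 147168.

147168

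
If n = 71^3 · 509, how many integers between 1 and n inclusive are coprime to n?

φ(71^3) = 71^3 − 71^2 = 357911 − 5041 = 352870.
φ(509) = 509 − 1 = 508.
Since φ is multiplicative, φ(182176699) = 352870 · 508 = 179257960.

179257960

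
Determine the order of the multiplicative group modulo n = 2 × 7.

6

φ(14) = 14 · (1 − 1/2) · (1 − 1/7)
       = 14 · 6/14 = 6.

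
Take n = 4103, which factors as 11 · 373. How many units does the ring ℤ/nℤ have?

φ(4103) = 4103 · (1 − 1/11) · (1 − 1/373)
       = 4103 · 3720/4103 = 3720.

3720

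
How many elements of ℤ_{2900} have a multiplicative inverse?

1120

Factor 2900: 2900 = 2^2 × 5^2 × 29.
φ(2900) = 2900 · (1 − 1/2) · (1 − 1/5) · (1 − 1/29)
       = 2900 · 112/290 = 1120.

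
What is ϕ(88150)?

33600

Factor 88150: 88150 = 2 · 5^2 · 41 · 43.
φ(2) = 2 − 1 = 1.
φ(5^2) = 5^2 − 5^1 = 25 − 5 = 20.
φ(41) = 41 − 1 = 40.
φ(43) = 43 − 1 = 42.
φ(88150) = 1 × 20 × 40 × 42 = 33600.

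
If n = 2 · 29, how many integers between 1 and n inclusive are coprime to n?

φ(2) = 2 − 1 = 1.
φ(29) = 29 − 1 = 28.
Since φ is multiplicative, φ(58) = 1 · 28 = 28.

28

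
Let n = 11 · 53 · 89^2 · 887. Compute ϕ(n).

3608359040

φ(11) = 11 − 1 = 10.
φ(53) = 53 − 1 = 52.
φ(89^2) = 89^1·(89−1) = 89·88 = 7832.
φ(887) = 887 − 1 = 886.
Multiply: 10 · 52 · 7832 · 886 = 3608359040.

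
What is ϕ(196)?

84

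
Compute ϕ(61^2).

φ(3721) = 3721 · (1 − 1/61)
       = 3721 · 60/61 = 3660.

3660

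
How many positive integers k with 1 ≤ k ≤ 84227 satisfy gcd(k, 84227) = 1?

64800

First factor: 84227 = 11 · 13 · 19 · 31.
φ(11) = 11 − 1 = 10.
φ(13) = 13 − 1 = 12.
φ(19) = 19 − 1 = 18.
φ(31) = 31 − 1 = 30.
Multiply: 10 · 12 · 18 · 30 = 64800.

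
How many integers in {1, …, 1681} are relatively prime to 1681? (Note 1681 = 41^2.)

1640

φ(1681) = 1681 · (1 − 1/41)
       = 1681 · 40/41 = 1640.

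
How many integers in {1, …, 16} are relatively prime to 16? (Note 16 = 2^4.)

8

φ(2^4) = 2^4 − 2^3 = 16 − 8 = 8.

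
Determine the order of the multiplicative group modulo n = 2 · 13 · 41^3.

806880

φ(1791946) = 1791946 · (1 − 1/2) · (1 − 1/13) · (1 − 1/41)
       = 1791946 · 480/1066 = 806880.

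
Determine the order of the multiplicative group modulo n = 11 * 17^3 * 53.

φ(2864279) = 2864279 · (1 − 1/11) · (1 − 1/17) · (1 − 1/53)
       = 2864279 · 8320/9911 = 2404480.

2404480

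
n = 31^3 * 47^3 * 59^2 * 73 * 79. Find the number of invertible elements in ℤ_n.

φ(62091568396132511) = 62091568396132511 · (1 − 1/31) · (1 − 1/47) · (1 − 1/59) · (1 − 1/73) · (1 − 1/79)
       = 62091568396132511 · 449504640/495748621 = 56299598055642240.

56299598055642240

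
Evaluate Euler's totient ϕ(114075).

114075 = 3^3 × 5^2 × 13^2.
φ(114075) = 114075 · (1 − 1/3) · (1 − 1/5) · (1 − 1/13)
       = 114075 · 96/195 = 56160.

56160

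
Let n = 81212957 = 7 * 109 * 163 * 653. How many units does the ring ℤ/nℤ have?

φ(81212957) = 81212957 · (1 − 1/7) · (1 − 1/109) · (1 − 1/163) · (1 − 1/653)
       = 81212957 · 68444352/81212957 = 68444352.

68444352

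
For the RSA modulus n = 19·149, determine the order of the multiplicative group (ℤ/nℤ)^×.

2664

φ(pq) = (p−1)(q−1) = 18 · 148 = 2664.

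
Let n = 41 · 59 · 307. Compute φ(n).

φ(742633) = 742633 · (1 − 1/41) · (1 − 1/59) · (1 − 1/307)
       = 742633 · 709920/742633 = 709920.

709920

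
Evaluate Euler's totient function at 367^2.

φ(134689) = 134689 · (1 − 1/367)
       = 134689 · 366/367 = 134322.

134322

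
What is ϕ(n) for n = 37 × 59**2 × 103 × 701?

8795908800

φ(37) = 37 − 1 = 36.
φ(59^2) = 59^1·(59−1) = 59·58 = 3422.
φ(103) = 103 − 1 = 102.
φ(701) = 701 − 1 = 700.
Since φ is multiplicative, φ(9299529791) = 36 · 3422 · 102 · 700 = 8795908800.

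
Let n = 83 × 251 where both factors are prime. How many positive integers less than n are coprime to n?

φ(83) = 83 − 1 = 82.
φ(251) = 251 − 1 = 250.
Multiply: 82 · 250 = 20500.

20500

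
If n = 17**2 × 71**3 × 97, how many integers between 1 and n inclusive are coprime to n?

φ(10033319063) = 10033319063 · (1 − 1/17) · (1 − 1/71) · (1 − 1/97)
       = 10033319063 · 107520/117079 = 9214141440.

9214141440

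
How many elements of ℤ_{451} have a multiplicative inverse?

400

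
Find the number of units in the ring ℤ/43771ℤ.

First factor: 43771 = 7 * 13^2 * 37.
φ(43771) = 43771 · (1 − 1/7) · (1 − 1/13) · (1 − 1/37)
       = 43771 · 2592/3367 = 33696.

33696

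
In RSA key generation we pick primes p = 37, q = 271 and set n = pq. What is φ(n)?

φ(37) = 37 − 1 = 36.
φ(271) = 271 − 1 = 270.
φ(10027) = 36 × 270 = 9720.

9720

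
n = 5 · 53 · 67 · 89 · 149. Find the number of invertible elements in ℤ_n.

φ(5) = 5 − 1 = 4.
φ(53) = 53 − 1 = 52.
φ(67) = 67 − 1 = 66.
φ(89) = 89 − 1 = 88.
φ(149) = 149 − 1 = 148.
φ(235449055) = 4 × 52 × 66 × 88 × 148 = 178793472.

178793472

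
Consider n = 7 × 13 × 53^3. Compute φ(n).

φ(7) = 7 − 1 = 6.
φ(13) = 13 − 1 = 12.
φ(53^3) = 53^3 − 53^2 = 148877 − 2809 = 146068.
Since φ is multiplicative, φ(13547807) = 6 · 12 · 146068 = 10516896.

10516896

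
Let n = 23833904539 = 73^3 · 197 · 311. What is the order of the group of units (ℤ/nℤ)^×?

23312882880

φ(23833904539) = 23833904539 · (1 − 1/73) · (1 − 1/197) · (1 − 1/311)
       = 23833904539 · 4374720/4472491 = 23312882880.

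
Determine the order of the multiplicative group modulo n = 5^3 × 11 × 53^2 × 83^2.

φ(26607901375) = 26607901375 · (1 − 1/5) · (1 − 1/11) · (1 − 1/53) · (1 − 1/83)
       = 26607901375 · 170560/241945 = 18757336000.

18757336000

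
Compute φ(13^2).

φ(169) = 169 · (1 − 1/13)
       = 169 · 12/13 = 156.

156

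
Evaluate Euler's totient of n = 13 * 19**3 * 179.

φ(15960893) = 15960893 · (1 − 1/13) · (1 − 1/19) · (1 − 1/179)
       = 15960893 · 38448/44213 = 13879728.

13879728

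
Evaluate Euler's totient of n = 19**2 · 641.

218880

φ(231401) = 231401 · (1 − 1/19) · (1 − 1/641)
       = 231401 · 11520/12179 = 218880.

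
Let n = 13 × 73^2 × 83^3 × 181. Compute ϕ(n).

6413264398080

φ(13) = 13 − 1 = 12.
φ(73^2) = 73^2 − 73^1 = 5329 − 73 = 5256.
φ(83^3) = 83^2·(83−1) = 6889·82 = 564898.
φ(181) = 181 − 1 = 180.
φ(7169715527819) = 12 × 5256 × 564898 × 180 = 6413264398080.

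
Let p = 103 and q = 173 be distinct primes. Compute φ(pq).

17544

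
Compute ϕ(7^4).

2058

φ(7^4) = 7^4 − 7^3 = 2401 − 343 = 2058.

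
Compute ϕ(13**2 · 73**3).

59855328

φ(13^2) = 13^1·(13−1) = 13·12 = 156.
φ(73^3) = 73^2·(73−1) = 5329·72 = 383688.
Multiply: 156 · 383688 = 59855328.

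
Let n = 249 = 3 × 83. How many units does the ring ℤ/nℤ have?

φ(3) = 3 − 1 = 2.
φ(83) = 83 − 1 = 82.
φ(249) = 2 × 82 = 164.

164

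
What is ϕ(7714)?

First factor: 7714 = 2 · 7 · 19 · 29.
φ(7714) = 7714 · (1 − 1/2) · (1 − 1/7) · (1 − 1/19) · (1 − 1/29)
       = 7714 · 3024/7714 = 3024.

3024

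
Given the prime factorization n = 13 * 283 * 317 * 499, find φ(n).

532533312

φ(581955257) = 581955257 · (1 − 1/13) · (1 − 1/283) · (1 − 1/317) · (1 − 1/499)
       = 581955257 · 532533312/581955257 = 532533312.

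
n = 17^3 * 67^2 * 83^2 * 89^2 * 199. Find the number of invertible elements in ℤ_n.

φ(17^3) = 17^3 − 17^2 = 4913 − 289 = 4624.
φ(67^2) = 67^1·(67−1) = 67·66 = 4422.
φ(83^2) = 83^1·(83−1) = 83·82 = 6806.
φ(89^2) = 89^1·(89−1) = 89·88 = 7832.
φ(199) = 199 − 1 = 198.
Since φ is multiplicative, φ(239489040484290167) = 4624 · 4422 · 6806 · 7832 · 198 = 215807422352974848.

215807422352974848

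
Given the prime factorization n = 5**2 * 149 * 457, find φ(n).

φ(1702325) = 1702325 · (1 − 1/5) · (1 − 1/149) · (1 − 1/457)
       = 1702325 · 269952/340465 = 1349760.

1349760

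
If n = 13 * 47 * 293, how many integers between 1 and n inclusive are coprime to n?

161184

φ(13) = 13 − 1 = 12.
φ(47) = 47 − 1 = 46.
φ(293) = 293 − 1 = 292.
Since φ is multiplicative, φ(179023) = 12 · 46 · 292 = 161184.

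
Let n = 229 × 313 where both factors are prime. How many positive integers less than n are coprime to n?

71136

φ(n) = (p − 1)(q − 1) = (229−1)(313−1) = 228·312 = 71136.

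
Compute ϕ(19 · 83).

φ(19) = 19 − 1 = 18.
φ(83) = 83 − 1 = 82.
Since φ is multiplicative, φ(1577) = 18 · 82 = 1476.

1476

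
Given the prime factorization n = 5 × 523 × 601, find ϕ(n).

φ(1571615) = 1571615 · (1 − 1/5) · (1 − 1/523) · (1 − 1/601)
       = 1571615 · 1252800/1571615 = 1252800.

1252800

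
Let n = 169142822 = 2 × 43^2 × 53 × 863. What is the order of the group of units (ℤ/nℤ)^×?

80952144

φ(2) = 2 − 1 = 1.
φ(43^2) = 43^2 − 43^1 = 1849 − 43 = 1806.
φ(53) = 53 − 1 = 52.
φ(863) = 863 − 1 = 862.
Since φ is multiplicative, φ(169142822) = 1 · 1806 · 52 · 862 = 80952144.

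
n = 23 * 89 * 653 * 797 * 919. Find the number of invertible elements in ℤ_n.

922377494016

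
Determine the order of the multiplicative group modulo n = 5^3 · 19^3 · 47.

29890800

φ(5^3) = 5^2·(5−1) = 25·4 = 100.
φ(19^3) = 19^3 − 19^2 = 6859 − 361 = 6498.
φ(47) = 47 − 1 = 46.
Multiply: 100 · 6498 · 46 = 29890800.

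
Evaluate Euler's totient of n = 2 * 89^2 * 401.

φ(6352642) = 6352642 · (1 − 1/2) · (1 − 1/89) · (1 − 1/401)
       = 6352642 · 35200/71378 = 3132800.

3132800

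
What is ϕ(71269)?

Factor 71269: 71269 = 11^2 · 19 · 31.
φ(71269) = 71269 · (1 − 1/11) · (1 − 1/19) · (1 − 1/31)
       = 71269 · 5400/6479 = 59400.

59400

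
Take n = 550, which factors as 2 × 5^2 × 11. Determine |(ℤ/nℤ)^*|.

200

φ(550) = 550 · (1 − 1/2) · (1 − 1/5) · (1 − 1/11)
       = 550 · 40/110 = 200.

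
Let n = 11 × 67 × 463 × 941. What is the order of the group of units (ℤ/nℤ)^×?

286624800

φ(321098371) = 321098371 · (1 − 1/11) · (1 − 1/67) · (1 − 1/463) · (1 − 1/941)
       = 321098371 · 286624800/321098371 = 286624800.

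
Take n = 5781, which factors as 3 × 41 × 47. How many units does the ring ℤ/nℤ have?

φ(3) = 3 − 1 = 2.
φ(41) = 41 − 1 = 40.
φ(47) = 47 − 1 = 46.
Since φ is multiplicative, φ(5781) = 2 · 40 · 46 = 3680.

3680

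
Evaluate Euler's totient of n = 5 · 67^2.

17688

φ(5) = 5 − 1 = 4.
φ(67^2) = 67^1·(67−1) = 67·66 = 4422.
φ(22445) = 4 × 4422 = 17688.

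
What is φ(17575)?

12960

17575 = 5^2 × 19 × 37.
φ(5^2) = 5^2 − 5^1 = 25 − 5 = 20.
φ(19) = 19 − 1 = 18.
φ(37) = 37 − 1 = 36.
φ(17575) = 20 × 18 × 36 = 12960.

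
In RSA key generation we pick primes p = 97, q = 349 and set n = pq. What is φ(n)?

33408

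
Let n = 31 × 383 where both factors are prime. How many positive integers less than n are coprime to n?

11460

φ(n) = (p − 1)(q − 1) = (31−1)(383−1) = 30·382 = 11460.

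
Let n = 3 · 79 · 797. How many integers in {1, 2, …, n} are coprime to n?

124176

φ(188889) = 188889 · (1 − 1/3) · (1 − 1/79) · (1 − 1/797)
       = 188889 · 124176/188889 = 124176.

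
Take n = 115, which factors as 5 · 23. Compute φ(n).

φ(115) = 115 · (1 − 1/5) · (1 − 1/23)
       = 115 · 88/115 = 88.

88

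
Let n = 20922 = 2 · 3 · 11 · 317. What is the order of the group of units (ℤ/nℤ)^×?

φ(2) = 2 − 1 = 1.
φ(3) = 3 − 1 = 2.
φ(11) = 11 − 1 = 10.
φ(317) = 317 − 1 = 316.
φ(20922) = 1 × 2 × 10 × 316 = 6320.

6320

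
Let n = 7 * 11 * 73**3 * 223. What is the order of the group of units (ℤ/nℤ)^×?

5110724160

φ(6679810907) = 6679810907 · (1 − 1/7) · (1 − 1/11) · (1 − 1/73) · (1 − 1/223)
       = 6679810907 · 959040/1253483 = 5110724160.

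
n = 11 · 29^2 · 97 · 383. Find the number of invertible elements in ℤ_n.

297776640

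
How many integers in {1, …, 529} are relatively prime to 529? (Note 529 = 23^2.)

φ(23^2) = 23^2 − 23^1 = 529 − 23 = 506.

506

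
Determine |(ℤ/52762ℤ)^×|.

23760

52762 = 2 · 23 · 31 · 37.
φ(52762) = 52762 · (1 − 1/2) · (1 − 1/23) · (1 − 1/31) · (1 − 1/37)
       = 52762 · 23760/52762 = 23760.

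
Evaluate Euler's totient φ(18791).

18791 = 19 · 23 · 43.
φ(19) = 19 − 1 = 18.
φ(23) = 23 − 1 = 22.
φ(43) = 43 − 1 = 42.
φ(18791) = 18 × 22 × 42 = 16632.

16632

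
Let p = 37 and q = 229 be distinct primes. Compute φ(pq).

φ(n) = (p − 1)(q − 1) = (37−1)(229−1) = 36·228 = 8208.

8208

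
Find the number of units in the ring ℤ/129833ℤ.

110880

129833 = 11**2 * 29 * 37.
φ(129833) = 129833 · (1 − 1/11) · (1 − 1/29) · (1 − 1/37)
       = 129833 · 10080/11803 = 110880.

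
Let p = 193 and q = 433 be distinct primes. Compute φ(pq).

φ(pq) = (p−1)(q−1) = 192 · 432 = 82944.

82944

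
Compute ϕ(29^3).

φ(24389) = 24389 · (1 − 1/29)
       = 24389 · 28/29 = 23548.

23548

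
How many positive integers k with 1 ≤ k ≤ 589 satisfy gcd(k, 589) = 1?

Factor 589: 589 = 19 × 31.
φ(589) = 589 · (1 − 1/19) · (1 − 1/31)
       = 589 · 540/589 = 540.

540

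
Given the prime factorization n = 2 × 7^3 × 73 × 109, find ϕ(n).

φ(2) = 2 − 1 = 1.
φ(7^3) = 7^3 − 7^2 = 343 − 49 = 294.
φ(73) = 73 − 1 = 72.
φ(109) = 109 − 1 = 108.
Multiply: 1 · 294 · 72 · 108 = 2286144.

2286144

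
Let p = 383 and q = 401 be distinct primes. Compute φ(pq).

φ(153583) = 153583 · (1 − 1/383) · (1 − 1/401)
       = 153583 · 152800/153583 = 152800.

152800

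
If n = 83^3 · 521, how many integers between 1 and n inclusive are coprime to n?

φ(83^3) = 83^2·(83−1) = 6889·82 = 564898.
φ(521) = 521 − 1 = 520.
φ(297901027) = 564898 × 520 = 293746960.

293746960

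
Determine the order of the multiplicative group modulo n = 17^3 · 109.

499392

φ(535517) = 535517 · (1 − 1/17) · (1 − 1/109)
       = 535517 · 1728/1853 = 499392.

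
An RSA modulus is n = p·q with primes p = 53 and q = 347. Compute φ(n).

φ(18391) = 18391 · (1 − 1/53) · (1 − 1/347)
       = 18391 · 17992/18391 = 17992.

17992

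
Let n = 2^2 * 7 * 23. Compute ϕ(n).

264

φ(644) = 644 · (1 − 1/2) · (1 − 1/7) · (1 − 1/23)
       = 644 · 132/322 = 264.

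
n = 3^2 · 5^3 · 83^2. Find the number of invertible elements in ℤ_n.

4083600

φ(3^2) = 3^1·(3−1) = 3·2 = 6.
φ(5^3) = 5^2·(5−1) = 25·4 = 100.
φ(83^2) = 83^1·(83−1) = 83·82 = 6806.
Since φ is multiplicative, φ(7750125) = 6 · 100 · 6806 = 4083600.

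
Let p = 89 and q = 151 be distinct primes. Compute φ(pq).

φ(pq) = (p−1)(q−1) = 88 · 150 = 13200.

13200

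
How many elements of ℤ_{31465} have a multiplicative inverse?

First factor: 31465 = 5 * 7 * 29 * 31.
φ(31465) = 31465 · (1 − 1/5) · (1 − 1/7) · (1 − 1/29) · (1 − 1/31)
       = 31465 · 20160/31465 = 20160.

20160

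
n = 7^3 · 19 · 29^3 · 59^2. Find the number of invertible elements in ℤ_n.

426436006752

φ(7^3) = 7^2·(7−1) = 49·6 = 294.
φ(19) = 19 − 1 = 18.
φ(29^3) = 29^2·(29−1) = 841·28 = 23548.
φ(59^2) = 59^2 − 59^1 = 3481 − 59 = 3422.
Since φ is multiplicative, φ(553280976353) = 294 · 18 · 23548 · 3422 = 426436006752.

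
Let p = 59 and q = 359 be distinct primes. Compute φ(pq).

φ(59) = 59 − 1 = 58.
φ(359) = 359 − 1 = 358.
Multiply: 58 · 358 = 20764.

20764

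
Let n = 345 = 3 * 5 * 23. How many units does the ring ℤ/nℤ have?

176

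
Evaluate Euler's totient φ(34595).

Prime factorization: 34595 = 5 · 11 · 17 · 37.
φ(5) = 5 − 1 = 4.
φ(11) = 11 − 1 = 10.
φ(17) = 17 − 1 = 16.
φ(37) = 37 − 1 = 36.
Multiply: 4 · 10 · 16 · 36 = 23040.

23040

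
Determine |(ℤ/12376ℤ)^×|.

4608

First factor: 12376 = 2^3 · 7 · 13 · 17.
φ(12376) = 12376 · (1 − 1/2) · (1 − 1/7) · (1 − 1/13) · (1 − 1/17)
       = 12376 · 1152/3094 = 4608.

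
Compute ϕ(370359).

211680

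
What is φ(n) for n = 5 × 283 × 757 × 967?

φ(5) = 5 − 1 = 4.
φ(283) = 283 − 1 = 282.
φ(757) = 757 − 1 = 756.
φ(967) = 967 − 1 = 966.
φ(1035806885) = 4 × 282 × 756 × 966 = 823773888.

823773888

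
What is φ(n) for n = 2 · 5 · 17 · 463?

φ(78710) = 78710 · (1 − 1/2) · (1 − 1/5) · (1 − 1/17) · (1 − 1/463)
       = 78710 · 29568/78710 = 29568.

29568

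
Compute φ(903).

Factor 903: 903 = 3 · 7 · 43.
φ(3) = 3 − 1 = 2.
φ(7) = 7 − 1 = 6.
φ(43) = 43 − 1 = 42.
φ(903) = 2 × 6 × 42 = 504.

504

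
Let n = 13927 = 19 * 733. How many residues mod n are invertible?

13176

φ(13927) = 13927 · (1 − 1/19) · (1 − 1/733)
       = 13927 · 13176/13927 = 13176.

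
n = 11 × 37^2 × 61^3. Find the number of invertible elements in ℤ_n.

2973823200

φ(11) = 11 − 1 = 10.
φ(37^2) = 37^2 − 37^1 = 1369 − 37 = 1332.
φ(61^3) = 61^2·(61−1) = 3721·60 = 223260.
Multiply: 10 · 1332 · 223260 = 2973823200.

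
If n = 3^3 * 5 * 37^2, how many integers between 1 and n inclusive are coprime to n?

95904

φ(184815) = 184815 · (1 − 1/3) · (1 − 1/5) · (1 − 1/37)
       = 184815 · 288/555 = 95904.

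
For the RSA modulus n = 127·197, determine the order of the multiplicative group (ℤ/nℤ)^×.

24696

For distinct primes, φ(pq) = (p−1)(q−1) = 126 × 196 = 24696.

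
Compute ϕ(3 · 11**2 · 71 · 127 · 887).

1719194400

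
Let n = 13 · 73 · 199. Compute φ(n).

171072

φ(188851) = 188851 · (1 − 1/13) · (1 − 1/73) · (1 − 1/199)
       = 188851 · 171072/188851 = 171072.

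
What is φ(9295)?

6240

Factor 9295: 9295 = 5 * 11 * 13^2.
φ(5) = 5 − 1 = 4.
φ(11) = 11 − 1 = 10.
φ(13^2) = 13^1·(13−1) = 13·12 = 156.
Since φ is multiplicative, φ(9295) = 4 · 10 · 156 = 6240.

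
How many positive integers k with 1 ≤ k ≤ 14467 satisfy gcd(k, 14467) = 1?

12672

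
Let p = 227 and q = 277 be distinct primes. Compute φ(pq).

φ(62879) = 62879 · (1 − 1/227) · (1 − 1/277)
       = 62879 · 62376/62879 = 62376.

62376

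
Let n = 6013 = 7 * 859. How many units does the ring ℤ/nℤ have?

5148

φ(6013) = 6013 · (1 − 1/7) · (1 − 1/859)
       = 6013 · 5148/6013 = 5148.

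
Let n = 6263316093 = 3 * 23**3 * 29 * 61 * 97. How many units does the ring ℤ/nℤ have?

3753953280

φ(3) = 3 − 1 = 2.
φ(23^3) = 23^3 − 23^2 = 12167 − 529 = 11638.
φ(29) = 29 − 1 = 28.
φ(61) = 61 − 1 = 60.
φ(97) = 97 − 1 = 96.
Multiply: 2 · 11638 · 28 · 60 · 96 = 3753953280.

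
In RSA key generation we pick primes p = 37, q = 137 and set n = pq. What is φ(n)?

φ(n) = (p − 1)(q − 1) = (37−1)(137−1) = 36·136 = 4896.

4896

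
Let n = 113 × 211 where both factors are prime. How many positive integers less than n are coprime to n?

For distinct primes, φ(pq) = (p−1)(q−1) = 112 × 210 = 23520.

23520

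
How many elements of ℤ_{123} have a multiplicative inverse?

First factor: 123 = 3 × 41.
φ(3) = 3 − 1 = 2.
φ(41) = 41 − 1 = 40.
Since φ is multiplicative, φ(123) = 2 · 40 = 80.

80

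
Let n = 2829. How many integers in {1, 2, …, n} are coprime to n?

1760

2829 = 3 · 23 · 41.
φ(2829) = 2829 · (1 − 1/3) · (1 − 1/23) · (1 − 1/41)
       = 2829 · 1760/2829 = 1760.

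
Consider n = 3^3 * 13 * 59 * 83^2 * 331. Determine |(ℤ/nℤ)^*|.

φ(3^3) = 3^2·(3−1) = 9·2 = 18.
φ(13) = 13 − 1 = 12.
φ(59) = 59 − 1 = 58.
φ(83^2) = 83^1·(83−1) = 83·82 = 6806.
φ(331) = 331 − 1 = 330.
Multiply: 18 · 12 · 58 · 6806 · 330 = 28137637440.

28137637440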